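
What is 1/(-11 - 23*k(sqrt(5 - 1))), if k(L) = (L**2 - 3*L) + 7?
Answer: -1/126 ≈ -0.0079365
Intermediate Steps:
k(L) = 7 + L**2 - 3*L
1/(-11 - 23*k(sqrt(5 - 1))) = 1/(-11 - 23*(7 + (sqrt(5 - 1))**2 - 3*sqrt(5 - 1))) = 1/(-11 - 23*(7 + (sqrt(4))**2 - 3*sqrt(4))) = 1/(-11 - 23*(7 + 2**2 - 3*2)) = 1/(-11 - 23*(7 + 4 - 6)) = 1/(-11 - 23*5) = 1/(-11 - 115) = 1/(-126) = -1/126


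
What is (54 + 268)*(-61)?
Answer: -19642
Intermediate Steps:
(54 + 268)*(-61) = 322*(-61) = -19642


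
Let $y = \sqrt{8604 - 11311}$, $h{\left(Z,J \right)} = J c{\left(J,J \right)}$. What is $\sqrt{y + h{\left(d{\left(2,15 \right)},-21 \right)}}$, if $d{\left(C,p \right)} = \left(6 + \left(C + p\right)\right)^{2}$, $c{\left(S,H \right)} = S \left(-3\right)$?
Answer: $\sqrt{-1323 + i \sqrt{2707}} \approx 0.7151 + 36.38 i$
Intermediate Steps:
$c{\left(S,H \right)} = - 3 S$
$d{\left(C,p \right)} = \left(6 + C + p\right)^{2}$
$h{\left(Z,J \right)} = - 3 J^{2}$ ($h{\left(Z,J \right)} = J \left(- 3 J\right) = - 3 J^{2}$)
$y = i \sqrt{2707}$ ($y = \sqrt{-2707} = i \sqrt{2707} \approx 52.029 i$)
$\sqrt{y + h{\left(d{\left(2,15 \right)},-21 \right)}} = \sqrt{i \sqrt{2707} - 3 \left(-21\right)^{2}} = \sqrt{i \sqrt{2707} - 1323} = \sqrt{-1323 + i \sqrt{2707}}$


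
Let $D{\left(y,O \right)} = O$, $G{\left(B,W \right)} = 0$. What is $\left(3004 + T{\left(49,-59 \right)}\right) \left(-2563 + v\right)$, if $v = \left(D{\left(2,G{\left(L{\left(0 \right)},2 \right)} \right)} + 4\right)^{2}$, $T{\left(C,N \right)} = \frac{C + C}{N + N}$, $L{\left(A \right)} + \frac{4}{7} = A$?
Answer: $- \frac{451295289}{59} \approx -7.6491 \cdot 10^{6}$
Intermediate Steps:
$L{\left(A \right)} = - \frac{4}{7} + A$
$T{\left(C,N \right)} = \frac{C}{N}$ ($T{\left(C,N \right)} = \frac{2 C}{2 N} = 2 C \frac{1}{2 N} = \frac{C}{N}$)
$v = 16$ ($v = \left(0 + 4\right)^{2} = 4^{2} = 16$)
$\left(3004 + T{\left(49,-59 \right)}\right) \left(-2563 + v\right) = \left(3004 + \frac{49}{-59}\right) \left(-2563 + 16\right) = \left(3004 + 49 \left(- \frac{1}{59}\right)\right) \left(-2547\right) = \left(3004 - \frac{49}{59}\right) \left(-2547\right) = \frac{177187}{59} \left(-2547\right) = - \frac{451295289}{59}$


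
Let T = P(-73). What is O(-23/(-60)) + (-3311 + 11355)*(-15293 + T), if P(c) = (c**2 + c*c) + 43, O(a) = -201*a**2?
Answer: -44325693043/1200 ≈ -3.6938e+7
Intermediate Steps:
P(c) = 43 + 2*c**2 (P(c) = (c**2 + c**2) + 43 = 2*c**2 + 43 = 43 + 2*c**2)
T = 10701 (T = 43 + 2*(-73)**2 = 43 + 2*5329 = 43 + 10658 = 10701)
O(-23/(-60)) + (-3311 + 11355)*(-15293 + T) = -201*(-23/(-60))**2 + (-3311 + 11355)*(-15293 + 10701) = -201*(-23*(-1/60))**2 + 8044*(-4592) = -201*(23/60)**2 - 36938048 = -201*529/3600 - 36938048 = -35443/1200 - 36938048 = -44325693043/1200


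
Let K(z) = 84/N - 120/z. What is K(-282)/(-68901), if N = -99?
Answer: 656/106865451 ≈ 6.1386e-6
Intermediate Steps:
K(z) = -28/33 - 120/z (K(z) = 84/(-99) - 120/z = 84*(-1/99) - 120/z = -28/33 - 120/z)
K(-282)/(-68901) = (-28/33 - 120/(-282))/(-68901) = (-28/33 - 120*(-1/282))*(-1/68901) = (-28/33 + 20/47)*(-1/68901) = -656/1551*(-1/68901) = 656/106865451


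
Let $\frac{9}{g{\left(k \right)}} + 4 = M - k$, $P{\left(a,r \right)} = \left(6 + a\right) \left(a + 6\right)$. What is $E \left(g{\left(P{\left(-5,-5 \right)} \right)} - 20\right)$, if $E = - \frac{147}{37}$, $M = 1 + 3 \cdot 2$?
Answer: $\frac{4557}{74} \approx 61.581$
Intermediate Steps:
$M = 7$ ($M = 1 + 6 = 7$)
$P{\left(a,r \right)} = \left(6 + a\right)^{2}$ ($P{\left(a,r \right)} = \left(6 + a\right) \left(6 + a\right) = \left(6 + a\right)^{2}$)
$g{\left(k \right)} = \frac{9}{3 - k}$ ($g{\left(k \right)} = \frac{9}{-4 - \left(-7 + k\right)} = \frac{9}{3 - k}$)
$E = - \frac{147}{37}$ ($E = \left(-147\right) \frac{1}{37} = - \frac{147}{37} \approx -3.973$)
$E \left(g{\left(P{\left(-5,-5 \right)} \right)} - 20\right) = - \frac{147 \left(- \frac{9}{-3 + \left(6 - 5\right)^{2}} - 20\right)}{37} = - \frac{147 \left(- \frac{9}{-3 + 1^{2}} - 20\right)}{37} = - \frac{147 \left(- \frac{9}{-3 + 1} - 20\right)}{37} = - \frac{147 \left(- \frac{9}{-2} - 20\right)}{37} = - \frac{147 \left(\left(-9\right) \left(- \frac{1}{2}\right) - 20\right)}{37} = - \frac{147 \left(\frac{9}{2} - 20\right)}{37} = \left(- \frac{147}{37}\right) \left(- \frac{31}{2}\right) = \frac{4557}{74}$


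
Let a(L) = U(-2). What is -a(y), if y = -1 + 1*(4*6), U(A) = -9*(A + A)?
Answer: -36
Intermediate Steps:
U(A) = -18*A
y = 23 (y = -1 + 1*24 = -1 + 24 = 23)
a(L) = 36 (a(L) = -18*(-2) = 36)
-a(y) = -1*36 = -36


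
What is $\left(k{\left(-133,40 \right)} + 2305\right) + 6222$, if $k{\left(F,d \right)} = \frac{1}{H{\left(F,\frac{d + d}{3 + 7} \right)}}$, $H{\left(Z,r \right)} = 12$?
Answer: $\frac{102325}{12} \approx 8527.1$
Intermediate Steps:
$k{\left(F,d \right)} = \frac{1}{12}$
$\left(k{\left(-133,40 \right)} + 2305\right) + 6222 = \left(\frac{1}{12} + 2305\right) + 6222 = \frac{27661}{12} + 6222 = \frac{102325}{12}$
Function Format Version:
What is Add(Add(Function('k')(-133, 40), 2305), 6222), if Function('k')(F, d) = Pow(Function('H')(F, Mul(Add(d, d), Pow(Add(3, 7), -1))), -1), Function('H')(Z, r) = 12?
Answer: Rational(102325, 12) ≈ 8527.1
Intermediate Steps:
Function('k')(F, d) = Rational(1, 12) (Function('k')(F, d) = Pow(12, -1) = Rational(1, 12))
Add(Add(Function('k')(-133, 40), 2305), 6222) = Add(Add(Rational(1, 12), 2305), 6222) = Add(Rational(27661, 12), 6222) = Rational(102325, 12)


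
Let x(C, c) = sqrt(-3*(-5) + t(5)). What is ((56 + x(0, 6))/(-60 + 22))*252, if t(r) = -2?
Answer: -7056/19 - 126*sqrt(13)/19 ≈ -395.28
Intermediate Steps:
x(C, c) = sqrt(13) (x(C, c) = sqrt(-3*(-5) - 2) = sqrt(15 - 2) = sqrt(13))
((56 + x(0, 6))/(-60 + 22))*252 = ((56 + sqrt(13))/(-60 + 22))*252 = ((56 + sqrt(13))/(-38))*252 = ((56 + sqrt(13))*(-1/38))*252 = (-28/19 - sqrt(13)/38)*252 = -7056/19 - 126*sqrt(13)/19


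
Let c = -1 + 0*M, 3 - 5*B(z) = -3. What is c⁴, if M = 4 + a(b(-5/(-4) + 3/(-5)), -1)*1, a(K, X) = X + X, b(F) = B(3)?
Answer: 1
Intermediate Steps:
B(z) = 6/5 (B(z) = ⅗ - ⅕*(-3) = ⅗ + ⅗ = 6/5)
b(F) = 6/5
a(K, X) = 2*X
M = 2 (M = 4 + (2*(-1))*1 = 4 - 2*1 = 4 - 2 = 2)
c = -1 (c = -1 + 0*2 = -1 + 0 = -1)
c⁴ = (-1)⁴ = 1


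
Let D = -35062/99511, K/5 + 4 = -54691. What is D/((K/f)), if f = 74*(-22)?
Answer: -57080936/27213770725 ≈ -0.0020975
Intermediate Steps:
f = -1628
K = -273475 (K = -20 + 5*(-54691) = -20 - 273455 = -273475)
D = -35062/99511 (D = -35062*1/99511 = -35062/99511 ≈ -0.35234)
D/((K/f)) = -35062/(99511*((-273475/(-1628)))) = -35062/(99511*((-273475*(-1/1628)))) = -35062/(99511*273475/1628) = -35062/99511*1628/273475 = -57080936/27213770725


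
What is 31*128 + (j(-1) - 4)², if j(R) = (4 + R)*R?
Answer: 4017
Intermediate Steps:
j(R) = R*(4 + R)
31*128 + (j(-1) - 4)² = 31*128 + (-(4 - 1) - 4)² = 3968 + (-1*3 - 4)² = 3968 + (-3 - 4)² = 3968 + (-7)² = 3968 + 49 = 4017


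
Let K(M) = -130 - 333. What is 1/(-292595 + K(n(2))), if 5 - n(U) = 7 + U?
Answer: -1/293058 ≈ -3.4123e-6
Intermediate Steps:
n(U) = -2 - U (n(U) = 5 - (7 + U) = 5 + (-7 - U) = -2 - U)
K(M) = -463
1/(-292595 + K(n(2))) = 1/(-292595 - 463) = 1/(-293058) = -1/293058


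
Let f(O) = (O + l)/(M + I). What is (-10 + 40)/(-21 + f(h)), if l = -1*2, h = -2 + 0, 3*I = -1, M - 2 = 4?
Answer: -170/123 ≈ -1.3821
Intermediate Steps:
M = 6 (M = 2 + 4 = 6)
I = -⅓ (I = (⅓)*(-1) = -⅓ ≈ -0.33333)
h = -2
l = -2
f(O) = -6/17 + 3*O/17 (f(O) = (O - 2)/(6 - ⅓) = (-2 + O)/(17/3) = (-2 + O)*(3/17) = -6/17 + 3*O/17)
(-10 + 40)/(-21 + f(h)) = (-10 + 40)/(-21 + (-6/17 + (3/17)*(-2))) = 30/(-21 + (-6/17 - 6/17)) = 30/(-21 - 12/17) = 30/(-369/17) = 30*(-17/369) = -170/123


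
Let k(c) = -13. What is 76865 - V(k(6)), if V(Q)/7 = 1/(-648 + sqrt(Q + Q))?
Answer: 2305565999/29995 + I*sqrt(26)/59990 ≈ 76865.0 + 8.4998e-5*I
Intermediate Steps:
V(Q) = 7/(-648 + sqrt(2)*sqrt(Q)) (V(Q) = 7/(-648 + sqrt(Q + Q)) = 7/(-648 + sqrt(2*Q)) = 7/(-648 + sqrt(2)*sqrt(Q)))
76865 - V(k(6)) = 76865 - 7/(-648 + sqrt(2)*sqrt(-13)) = 76865 - 7/(-648 + sqrt(2)*(I*sqrt(13))) = 76865 - 7/(-648 + I*sqrt(26))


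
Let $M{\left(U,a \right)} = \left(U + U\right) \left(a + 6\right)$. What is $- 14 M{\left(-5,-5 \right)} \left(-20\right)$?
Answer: $-2800$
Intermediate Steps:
$M{\left(U,a \right)} = 2 U \left(6 + a\right)$
$- 14 M{\left(-5,-5 \right)} \left(-20\right) = - 14 \cdot 2 \left(-5\right) \left(6 - 5\right) \left(-20\right) = - 14 \cdot 2 \left(-5\right) 1 \left(-20\right) = \left(-14\right) \left(-10\right) \left(-20\right) = 140 \left(-20\right) = -2800$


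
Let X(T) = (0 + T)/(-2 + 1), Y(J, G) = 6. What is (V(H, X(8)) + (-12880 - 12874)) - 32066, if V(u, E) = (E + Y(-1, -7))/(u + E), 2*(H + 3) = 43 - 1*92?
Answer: -4105216/71 ≈ -57820.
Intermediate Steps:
X(T) = -T (X(T) = T/(-1) = T*(-1) = -T)
H = -55/2 (H = -3 + (43 - 1*92)/2 = -3 + (43 - 92)/2 = -3 + (½)*(-49) = -3 - 49/2 = -55/2 ≈ -27.500)
V(u, E) = (6 + E)/(E + u) (V(u, E) = (E + 6)/(u + E) = (6 + E)/(E + u))
(V(H, X(8)) + (-12880 - 12874)) - 32066 = ((6 - 1*8)/(-1*8 - 55/2) + (-12880 - 12874)) - 32066 = ((6 - 8)/(-8 - 55/2) - 25754) - 32066 = (-2/(-71/2) - 25754) - 32066 = (-2/71*(-2) - 25754) - 32066 = (4/71 - 25754) - 32066 = -1828530/71 - 32066 = -4105216/71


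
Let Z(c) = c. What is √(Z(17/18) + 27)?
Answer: √1006/6 ≈ 5.2862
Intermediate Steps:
√(Z(17/18) + 27) = √(17/18 + 27) = √(503/18) = √1006/6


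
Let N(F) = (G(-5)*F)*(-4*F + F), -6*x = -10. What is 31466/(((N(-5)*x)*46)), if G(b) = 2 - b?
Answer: -15733/20125 ≈ -0.78176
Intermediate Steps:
x = 5/3 (x = -⅙*(-10) = 5/3 ≈ 1.6667)
N(F) = -21*F² (N(F) = ((2 - 1*(-5))*F)*(-4*F + F) = ((2 + 5)*F)*(-3*F) = (7*F)*(-3*F) = -21*F²)
31466/(((N(-5)*x)*46)) = 31466/(((-21*(-5)²*(5/3))*46)) = 31466/(((-21*25*(5/3))*46)) = 31466/((-525*5/3*46)) = 31466/((-875*46)) = 31466/(-40250) = 31466*(-1/40250) = -15733/20125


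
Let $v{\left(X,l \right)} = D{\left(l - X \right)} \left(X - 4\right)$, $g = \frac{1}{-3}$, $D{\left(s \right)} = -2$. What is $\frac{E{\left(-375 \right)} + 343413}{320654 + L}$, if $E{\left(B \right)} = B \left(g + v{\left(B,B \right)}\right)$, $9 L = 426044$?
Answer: $\frac{266796}{1655965} \approx 0.16111$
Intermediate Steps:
$L = \frac{426044}{9}$ ($L = \frac{1}{9} \cdot 426044 = \frac{426044}{9} \approx 47338.0$)
$g = - \frac{1}{3} \approx -0.33333$
$v{\left(X,l \right)} = 8 - 2 X$ ($v{\left(X,l \right)} = - 2 \left(X - 4\right) = - 2 \left(-4 + X\right) = 8 - 2 X$)
$E{\left(B \right)} = B \left(\frac{23}{3} - 2 B\right)$ ($E{\left(B \right)} = B \left(- \frac{1}{3} - \left(-8 + 2 B\right)\right) = B \left(\frac{23}{3} - 2 B\right)$)
$\frac{E{\left(-375 \right)} + 343413}{320654 + L} = \frac{\frac{1}{3} \left(-375\right) \left(23 - -2250\right) + 343413}{320654 + \frac{426044}{9}} = \frac{\frac{1}{3} \left(-375\right) \left(23 + 2250\right) + 343413}{\frac{3311930}{9}} = \left(\frac{1}{3} \left(-375\right) 2273 + 343413\right) \frac{9}{3311930} = \left(-284125 + 343413\right) \frac{9}{3311930} = 59288 \cdot \frac{9}{3311930} = \frac{266796}{1655965}$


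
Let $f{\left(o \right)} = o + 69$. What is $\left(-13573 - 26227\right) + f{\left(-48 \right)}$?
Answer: $-39779$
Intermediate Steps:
$f{\left(o \right)} = 69 + o$
$\left(-13573 - 26227\right) + f{\left(-48 \right)} = \left(-13573 - 26227\right) + \left(69 - 48\right) = -39800 + 21 = -39779$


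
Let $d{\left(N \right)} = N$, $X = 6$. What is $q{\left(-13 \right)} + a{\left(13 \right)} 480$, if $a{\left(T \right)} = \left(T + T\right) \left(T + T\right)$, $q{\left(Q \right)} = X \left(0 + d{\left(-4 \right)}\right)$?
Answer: $324456$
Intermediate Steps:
$q{\left(Q \right)} = -24$ ($q{\left(Q \right)} = 6 \left(0 - 4\right) = 6 \left(-4\right) = -24$)
$a{\left(T \right)} = 4 T^{2}$ ($a{\left(T \right)} = 2 T 2 T = 4 T^{2}$)
$q{\left(-13 \right)} + a{\left(13 \right)} 480 = -24 + 4 \cdot 13^{2} \cdot 480 = -24 + 4 \cdot 169 \cdot 480 = -24 + 676 \cdot 480 = -24 + 324480 = 324456$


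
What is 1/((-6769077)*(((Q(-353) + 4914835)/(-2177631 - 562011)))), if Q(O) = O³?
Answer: -456607/44080389625489 ≈ -1.0359e-8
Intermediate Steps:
1/((-6769077)*(((Q(-353) + 4914835)/(-2177631 - 562011)))) = 1/((-6769077)*((((-353)³ + 4914835)/(-2177631 - 562011)))) = -(-2739642/(-43986977 + 4914835))/6769077 = -1/(6769077*((-39072142*(-1/2739642)))) = -1/(6769077*19536071/1369821) = -1/6769077*1369821/19536071 = -456607/44080389625489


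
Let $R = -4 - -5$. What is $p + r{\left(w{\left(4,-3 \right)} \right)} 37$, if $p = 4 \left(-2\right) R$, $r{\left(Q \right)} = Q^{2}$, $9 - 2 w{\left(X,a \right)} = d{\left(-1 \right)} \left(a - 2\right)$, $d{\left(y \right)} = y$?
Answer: $140$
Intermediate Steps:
$w{\left(X,a \right)} = \frac{7}{2} + \frac{a}{2}$ ($w{\left(X,a \right)} = \frac{9}{2} - \frac{\left(-1\right) \left(a - 2\right)}{2} = \frac{9}{2} - \frac{\left(-1\right) \left(-2 + a\right)}{2} = \frac{9}{2} - \frac{2 - a}{2} = \frac{9}{2} + \left(-1 + \frac{a}{2}\right) = \frac{7}{2} + \frac{a}{2}$)
$R = 1$ ($R = -4 + 5 = 1$)
$p = -8$ ($p = 4 \left(-2\right) 1 = \left(-8\right) 1 = -8$)
$p + r{\left(w{\left(4,-3 \right)} \right)} 37 = -8 + \left(\frac{7}{2} + \frac{1}{2} \left(-3\right)\right)^{2} \cdot 37 = -8 + \left(\frac{7}{2} - \frac{3}{2}\right)^{2} \cdot 37 = -8 + 2^{2} \cdot 37 = -8 + 4 \cdot 37 = -8 + 148 = 140$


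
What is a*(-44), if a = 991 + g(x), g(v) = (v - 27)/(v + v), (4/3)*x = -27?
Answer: -130966/3 ≈ -43655.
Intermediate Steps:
x = -81/4 (x = (¾)*(-27) = -81/4 ≈ -20.250)
g(v) = (-27 + v)/(2*v) (g(v) = (-27 + v)/((2*v)) = (-27 + v)*(1/(2*v)) = (-27 + v)/(2*v))
a = 5953/6 (a = 991 + (-27 - 81/4)/(2*(-81/4)) = 991 + (½)*(-4/81)*(-189/4) = 991 + 7/6 = 5953/6 ≈ 992.17)
a*(-44) = (5953/6)*(-44) = -130966/3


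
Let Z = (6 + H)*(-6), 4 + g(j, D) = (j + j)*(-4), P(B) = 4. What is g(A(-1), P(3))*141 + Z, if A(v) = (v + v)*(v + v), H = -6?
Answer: -5076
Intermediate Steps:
A(v) = 4*v² (A(v) = (2*v)*(2*v) = 4*v²)
g(j, D) = -4 - 8*j (g(j, D) = -4 + (j + j)*(-4) = -4 + (2*j)*(-4) = -4 - 8*j)
Z = 0 (Z = (6 - 6)*(-6) = 0*(-6) = 0)
g(A(-1), P(3))*141 + Z = (-4 - 32*(-1)²)*141 + 0 = (-4 - 32)*141 + 0 = -36*141 + 0 = -5076 + 0 = -5076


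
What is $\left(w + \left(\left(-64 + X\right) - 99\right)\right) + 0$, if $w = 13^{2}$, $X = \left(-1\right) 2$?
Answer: $4$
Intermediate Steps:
$X = -2$
$w = 169$
$\left(w + \left(\left(-64 + X\right) - 99\right)\right) + 0 = \left(169 - 165\right) + 0 = 4 + 0 = 4$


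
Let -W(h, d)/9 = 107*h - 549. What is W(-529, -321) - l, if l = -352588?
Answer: 866956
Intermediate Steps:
W(h, d) = 4941 - 963*h (W(h, d) = -9*(107*h - 549) = -9*(-549 + 107*h) = 4941 - 963*h)
W(-529, -321) - l = (4941 - 963*(-529)) - 1*(-352588) = (4941 + 509427) + 352588 = 514368 + 352588 = 866956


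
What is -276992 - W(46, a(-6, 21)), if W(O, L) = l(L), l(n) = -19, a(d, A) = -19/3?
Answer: -276973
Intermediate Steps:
a(d, A) = -19/3 (a(d, A) = -19*⅓ = -19/3)
W(O, L) = -19
-276992 - W(46, a(-6, 21)) = -276992 - 1*(-19) = -276992 + 19 = -276973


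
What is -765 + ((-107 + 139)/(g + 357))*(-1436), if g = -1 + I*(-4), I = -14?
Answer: -90283/103 ≈ -876.53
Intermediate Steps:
g = 55 (g = -1 - 14*(-4) = -1 + 56 = 55)
-765 + ((-107 + 139)/(g + 357))*(-1436) = -765 + ((-107 + 139)/(55 + 357))*(-1436) = -765 + (32/412)*(-1436) = -765 + (32*(1/412))*(-1436) = -765 + (8/103)*(-1436) = -765 - 11488/103 = -90283/103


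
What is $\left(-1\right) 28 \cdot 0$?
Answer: $0$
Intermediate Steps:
$\left(-1\right) 28 \cdot 0 = \left(-28\right) 0 = 0$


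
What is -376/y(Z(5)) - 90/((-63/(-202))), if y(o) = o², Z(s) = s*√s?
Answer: -255132/875 ≈ -291.58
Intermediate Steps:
Z(s) = s^(3/2)
-376/y(Z(5)) - 90/((-63/(-202))) = -376/((5^(3/2))²) - 90/((-63/(-202))) = -376/((5*√5)²) - 90/((-63*(-1/202))) = -376/125 - 90/63/202 = -376*1/125 - 90*202/63 = -376/125 - 2020/7 = -255132/875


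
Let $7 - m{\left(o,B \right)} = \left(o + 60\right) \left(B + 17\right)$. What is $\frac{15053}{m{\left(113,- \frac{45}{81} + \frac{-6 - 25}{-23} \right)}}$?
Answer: $- \frac{3115971}{635710} \approx -4.9016$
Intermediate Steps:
$m{\left(o,B \right)} = 7 - \left(17 + B\right) \left(60 + o\right)$ ($m{\left(o,B \right)} = 7 - \left(o + 60\right) \left(B + 17\right) = 7 - \left(60 + o\right) \left(17 + B\right) = 7 - \left(17 + B\right) \left(60 + o\right)$)
$\frac{15053}{m{\left(113,- \frac{45}{81} + \frac{-6 - 25}{-23} \right)}} = \frac{15053}{-1013 - 60 \left(- \frac{45}{81} + \frac{-6 - 25}{-23}\right) - 1921 - \left(- \frac{45}{81} + \frac{-6 - 25}{-23}\right) 113} = \frac{15053}{-1013 - 60 \left(\left(-45\right) \frac{1}{81} + \left(-6 - 25\right) \left(- \frac{1}{23}\right)\right) - 1921 - \left(\left(-45\right) \frac{1}{81} + \left(-6 - 25\right) \left(- \frac{1}{23}\right)\right) 113} = \frac{15053}{-1013 - 60 \left(- \frac{5}{9} - - \frac{31}{23}\right) - 1921 - \left(- \frac{5}{9} - - \frac{31}{23}\right) 113} = \frac{15053}{-1013 - 60 \left(- \frac{5}{9} + \frac{31}{23}\right) - 1921 - \left(- \frac{5}{9} + \frac{31}{23}\right) 113} = \frac{15053}{-1013 - \frac{3280}{69} - 1921 - \frac{164}{207} \cdot 113} = \frac{15053}{-1013 - \frac{3280}{69} - 1921 - \frac{18532}{207}} = \frac{15053}{- \frac{635710}{207}} = 15053 \left(- \frac{207}{635710}\right) = - \frac{3115971}{635710}$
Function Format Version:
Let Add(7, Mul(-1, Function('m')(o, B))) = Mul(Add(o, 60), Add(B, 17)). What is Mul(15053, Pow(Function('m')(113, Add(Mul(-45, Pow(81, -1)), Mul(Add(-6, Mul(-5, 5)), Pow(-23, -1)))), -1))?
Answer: Rational(-3115971, 635710) ≈ -4.9016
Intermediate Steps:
Function('m')(o, B) = Add(7, Mul(-1, Add(17, B), Add(60, o))) (Function('m')(o, B) = Add(7, Mul(-1, Mul(Add(o, 60), Add(B, 17)))) = Add(7, Mul(-1, Mul(Add(60, o), Add(17, B)))) = Add(7, Mul(-1, Mul(Add(17, B), Add(60, o)))) = Add(7, Mul(-1, Add(17, B), Add(60, o))))
Mul(15053, Pow(Function('m')(113, Add(Mul(-45, Pow(81, -1)), Mul(Add(-6, Mul(-5, 5)), Pow(-23, -1)))), -1)) = Mul(15053, Pow(Add(-1013, Mul(-60, Add(Mul(-45, Pow(81, -1)), Mul(Add(-6, Mul(-5, 5)), Pow(-23, -1)))), Mul(-17, 113), Mul(-1, Add(Mul(-45, Pow(81, -1)), Mul(Add(-6, Mul(-5, 5)), Pow(-23, -1))), 113)), -1)) = Mul(15053, Pow(Add(-1013, Mul(-60, Add(Mul(-45, Rational(1, 81)), Mul(Add(-6, -25), Rational(-1, 23)))), -1921, Mul(-1, Add(Mul(-45, Rational(1, 81)), Mul(Add(-6, -25), Rational(-1, 23))), 113)), -1)) = Mul(15053, Pow(Add(-1013, Mul(-60, Add(Rational(-5, 9), Mul(-31, Rational(-1, 23)))), -1921, Mul(-1, Add(Rational(-5, 9), Mul(-31, Rational(-1, 23))), 113)), -1)) = Mul(15053, Pow(Add(-1013, Mul(-60, Add(Rational(-5, 9), Rational(31, 23))), -1921, Mul(-1, Add(Rational(-5, 9), Rational(31, 23)), 113)), -1)) = Mul(15053, Pow(Add(-1013, Mul(-60, Rational(164, 207)), -1921, Mul(-1, Rational(164, 207), 113)), -1)) = Mul(15053, Pow(Add(-1013, Rational(-3280, 69), -1921, Rational(-18532, 207)), -1)) = Mul(15053, Pow(Rational(-635710, 207), -1)) = Mul(15053, Rational(-207, 635710)) = Rational(-3115971, 635710)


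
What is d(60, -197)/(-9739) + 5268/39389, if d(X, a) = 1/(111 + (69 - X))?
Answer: 6156566851/46033136520 ≈ 0.13374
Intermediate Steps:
d(X, a) = 1/(180 - X)
d(60, -197)/(-9739) + 5268/39389 = -1/(-180 + 60)/(-9739) + 5268/39389 = -1/(-120)*(-1/9739) + 5268*(1/39389) = -1*(-1/120)*(-1/9739) + 5268/39389 = (1/120)*(-1/9739) + 5268/39389 = -1/1168680 + 5268/39389 = 6156566851/46033136520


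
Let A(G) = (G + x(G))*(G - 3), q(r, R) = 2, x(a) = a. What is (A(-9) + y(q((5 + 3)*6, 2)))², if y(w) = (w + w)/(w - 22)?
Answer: 1164241/25 ≈ 46570.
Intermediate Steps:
y(w) = 2*w/(-22 + w) (y(w) = (2*w)/(-22 + w) = 2*w/(-22 + w))
A(G) = 2*G*(-3 + G) (A(G) = (G + G)*(G - 3) = (2*G)*(-3 + G) = 2*G*(-3 + G))
(A(-9) + y(q((5 + 3)*6, 2)))² = (2*(-9)*(-3 - 9) + 2*2/(-22 + 2))² = (2*(-9)*(-12) + 2*2/(-20))² = (216 + 2*2*(-1/20))² = (216 - ⅕)² = (1079/5)² = 1164241/25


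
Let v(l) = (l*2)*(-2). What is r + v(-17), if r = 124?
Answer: 192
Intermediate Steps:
v(l) = -4*l (v(l) = (2*l)*(-2) = -4*l)
r + v(-17) = 124 - 4*(-17) = 124 + 68 = 192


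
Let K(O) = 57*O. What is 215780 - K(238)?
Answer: 202214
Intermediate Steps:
215780 - K(238) = 215780 - 57*238 = 215780 - 1*13566 = 215780 - 13566 = 202214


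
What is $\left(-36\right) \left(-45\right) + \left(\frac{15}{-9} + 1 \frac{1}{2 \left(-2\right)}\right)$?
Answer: $\frac{19417}{12} \approx 1618.1$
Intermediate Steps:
$\left(-36\right) \left(-45\right) + \left(\frac{15}{-9} + 1 \frac{1}{2 \left(-2\right)}\right) = 1620 + \left(15 \left(- \frac{1}{9}\right) + 1 \frac{1}{-4}\right) = 1620 + \left(- \frac{5}{3} + 1 \left(- \frac{1}{4}\right)\right) = 1620 - \frac{23}{12} = \frac{19417}{12}$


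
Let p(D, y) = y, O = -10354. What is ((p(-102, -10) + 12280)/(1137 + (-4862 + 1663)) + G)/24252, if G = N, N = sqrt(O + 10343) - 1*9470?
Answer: -9769705/25003812 + I*sqrt(11)/24252 ≈ -0.39073 + 0.00013676*I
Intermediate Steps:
N = -9470 + I*sqrt(11) (N = sqrt(-10354 + 10343) - 1*9470 = sqrt(-11) - 9470 = I*sqrt(11) - 9470 = -9470 + I*sqrt(11) ≈ -9470.0 + 3.3166*I)
G = -9470 + I*sqrt(11) ≈ -9470.0 + 3.3166*I
((p(-102, -10) + 12280)/(1137 + (-4862 + 1663)) + G)/24252 = ((-10 + 12280)/(1137 + (-4862 + 1663)) + (-9470 + I*sqrt(11)))/24252 = (12270/(1137 - 3199) + (-9470 + I*sqrt(11)))*(1/24252) = (12270/(-2062) + (-9470 + I*sqrt(11)))*(1/24252) = (12270*(-1/2062) + (-9470 + I*sqrt(11)))*(1/24252) = (-6135/1031 + (-9470 + I*sqrt(11)))*(1/24252) = (-9769705/1031 + I*sqrt(11))*(1/24252) = -9769705/25003812 + I*sqrt(11)/24252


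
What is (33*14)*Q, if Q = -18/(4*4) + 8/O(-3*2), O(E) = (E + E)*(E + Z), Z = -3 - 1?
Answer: -9779/20 ≈ -488.95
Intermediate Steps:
Z = -4
O(E) = 2*E*(-4 + E) (O(E) = (E + E)*(E - 4) = (2*E)*(-4 + E) = 2*E*(-4 + E))
Q = -127/120 (Q = -18/(4*4) + 8/((2*(-3*2)*(-4 - 3*2))) = -18/16 + 8/((2*(-6)*(-4 - 6))) = -18*1/16 + 8/((2*(-6)*(-10))) = -9/8 + 8/120 = -9/8 + 8*(1/120) = -9/8 + 1/15 = -127/120 ≈ -1.0583)
(33*14)*Q = (33*14)*(-127/120) = 462*(-127/120) = -9779/20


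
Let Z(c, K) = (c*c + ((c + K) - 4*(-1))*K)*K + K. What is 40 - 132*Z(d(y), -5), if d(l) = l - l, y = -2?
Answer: 4000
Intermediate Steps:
d(l) = 0
Z(c, K) = K + K*(c² + K*(4 + K + c)) (Z(c, K) = (c² + ((K + c) + 4)*K)*K + K = (c² + (4 + K + c)*K)*K + K = (c² + K*(4 + K + c))*K + K = K*(c² + K*(4 + K + c)) + K = K + K*(c² + K*(4 + K + c)))
40 - 132*Z(d(y), -5) = 40 - (-660)*(1 + (-5)² + 0² + 4*(-5) - 5*0) = 40 - (-660)*(1 + 25 + 0 - 20 + 0) = 40 - (-660)*6 = 40 - 132*(-30) = 40 + 3960 = 4000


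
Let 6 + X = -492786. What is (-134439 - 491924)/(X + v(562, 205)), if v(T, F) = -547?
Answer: 626363/493339 ≈ 1.2696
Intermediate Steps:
X = -492792 (X = -6 - 492786 = -492792)
(-134439 - 491924)/(X + v(562, 205)) = (-134439 - 491924)/(-492792 - 547) = -626363/(-493339) = -626363*(-1/493339) = 626363/493339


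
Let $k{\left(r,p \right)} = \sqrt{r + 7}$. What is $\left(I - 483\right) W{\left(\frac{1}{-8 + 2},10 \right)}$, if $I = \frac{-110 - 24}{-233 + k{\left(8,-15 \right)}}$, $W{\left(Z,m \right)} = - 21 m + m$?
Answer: $\frac{2618312000}{27137} - \frac{13400 \sqrt{15}}{27137} \approx 96483.0$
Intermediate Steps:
$k{\left(r,p \right)} = \sqrt{7 + r}$
$W{\left(Z,m \right)} = - 20 m$
$I = - \frac{134}{-233 + \sqrt{15}}$ ($I = \frac{-110 - 24}{-233 + \sqrt{7 + 8}} = - \frac{134}{-233 + \sqrt{15}} \approx 0.58483$)
$\left(I - 483\right) W{\left(\frac{1}{-8 + 2},10 \right)} = \left(\left(\frac{15611}{27137} + \frac{67 \sqrt{15}}{27137}\right) - 483\right) \left(\left(-20\right) 10\right) = \left(- \frac{13091560}{27137} + \frac{67 \sqrt{15}}{27137}\right) \left(-200\right) = \frac{2618312000}{27137} - \frac{13400 \sqrt{15}}{27137}$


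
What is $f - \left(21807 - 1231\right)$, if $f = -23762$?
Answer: $-44338$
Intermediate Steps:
$f - \left(21807 - 1231\right) = -23762 - \left(21807 - 1231\right) = -23762 - 20576 = -44338$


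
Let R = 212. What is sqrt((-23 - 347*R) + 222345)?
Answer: sqrt(148758) ≈ 385.69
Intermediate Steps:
sqrt((-23 - 347*R) + 222345) = sqrt((-23 - 347*212) + 222345) = sqrt((-23 - 73564) + 222345) = sqrt(-73587 + 222345) = sqrt(148758)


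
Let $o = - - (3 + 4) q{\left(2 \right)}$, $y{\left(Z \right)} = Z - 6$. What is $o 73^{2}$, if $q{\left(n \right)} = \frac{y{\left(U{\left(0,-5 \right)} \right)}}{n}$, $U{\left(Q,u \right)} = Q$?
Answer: $-111909$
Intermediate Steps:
$y{\left(Z \right)} = -6 + Z$ ($y{\left(Z \right)} = Z - 6 = -6 + Z$)
$q{\left(n \right)} = - \frac{6}{n}$ ($q{\left(n \right)} = \frac{-6 + 0}{n} = - \frac{6}{n}$)
$o = -21$ ($o = - - (3 + 4) \left(- \frac{6}{2}\right) = - \left(-1\right) 7 \left(\left(-6\right) \frac{1}{2}\right) = - \left(-7\right) \left(-3\right) = \left(-1\right) 21 = -21$)
$o 73^{2} = - 21 \cdot 73^{2} = \left(-21\right) 5329 = -111909$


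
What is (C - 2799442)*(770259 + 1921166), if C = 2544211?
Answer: -686935094175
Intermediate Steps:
(C - 2799442)*(770259 + 1921166) = (2544211 - 2799442)*(770259 + 1921166) = -255231*2691425 = -686935094175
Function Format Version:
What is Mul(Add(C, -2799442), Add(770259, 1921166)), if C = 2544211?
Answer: -686935094175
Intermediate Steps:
Mul(Add(C, -2799442), Add(770259, 1921166)) = Mul(Add(2544211, -2799442), Add(770259, 1921166)) = Mul(-255231, 2691425) = -686935094175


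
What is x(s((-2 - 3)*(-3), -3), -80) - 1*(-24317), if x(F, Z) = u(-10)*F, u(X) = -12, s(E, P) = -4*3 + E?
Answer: 24281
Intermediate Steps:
s(E, P) = -12 + E
x(F, Z) = -12*F
x(s((-2 - 3)*(-3), -3), -80) - 1*(-24317) = -12*(-12 + (-2 - 3)*(-3)) - 1*(-24317) = -12*(-12 - 5*(-3)) + 24317 = -12*(-12 + 15) + 24317 = -12*3 + 24317 = -36 + 24317 = 24281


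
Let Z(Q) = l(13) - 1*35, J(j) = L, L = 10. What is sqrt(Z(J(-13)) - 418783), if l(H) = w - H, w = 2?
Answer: I*sqrt(418829) ≈ 647.17*I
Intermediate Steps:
l(H) = 2 - H
J(j) = 10
Z(Q) = -46 (Z(Q) = (2 - 1*13) - 1*35 = (2 - 13) - 35 = -11 - 35 = -46)
sqrt(Z(J(-13)) - 418783) = sqrt(-46 - 418783) = sqrt(-418829) = I*sqrt(418829)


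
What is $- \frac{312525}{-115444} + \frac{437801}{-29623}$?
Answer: $- \frac{41283570569}{3419797612} \approx -12.072$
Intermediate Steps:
$- \frac{312525}{-115444} + \frac{437801}{-29623} = \left(-312525\right) \left(- \frac{1}{115444}\right) + 437801 \left(- \frac{1}{29623}\right) = \frac{312525}{115444} - \frac{437801}{29623} = - \frac{41283570569}{3419797612}$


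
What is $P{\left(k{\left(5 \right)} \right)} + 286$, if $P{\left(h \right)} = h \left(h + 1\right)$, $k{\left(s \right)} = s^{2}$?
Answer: $936$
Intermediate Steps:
$P{\left(h \right)} = h \left(1 + h\right)$
$P{\left(k{\left(5 \right)} \right)} + 286 = 5^{2} \left(1 + 5^{2}\right) + 286 = 25 \left(1 + 25\right) + 286 = 25 \cdot 26 + 286 = 650 + 286 = 936$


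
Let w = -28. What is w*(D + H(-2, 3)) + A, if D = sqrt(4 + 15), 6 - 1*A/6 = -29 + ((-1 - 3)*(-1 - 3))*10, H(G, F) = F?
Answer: -834 - 28*sqrt(19) ≈ -956.05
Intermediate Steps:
A = -750 (A = 36 - 6*(-29 + ((-1 - 3)*(-1 - 3))*10) = 36 - 6*(-29 - 4*(-4)*10) = 36 - 6*(-29 + 16*10) = 36 - 6*(-29 + 160) = 36 - 6*131 = 36 - 786 = -750)
D = sqrt(19) ≈ 4.3589
w*(D + H(-2, 3)) + A = -28*(sqrt(19) + 3) - 750 = -28*(3 + sqrt(19)) - 750 = (-84 - 28*sqrt(19)) - 750 = -834 - 28*sqrt(19)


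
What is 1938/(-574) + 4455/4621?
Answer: -3199164/1326227 ≈ -2.4122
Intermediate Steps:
1938/(-574) + 4455/4621 = 1938*(-1/574) + 4455*(1/4621) = -969/287 + 4455/4621 = -3199164/1326227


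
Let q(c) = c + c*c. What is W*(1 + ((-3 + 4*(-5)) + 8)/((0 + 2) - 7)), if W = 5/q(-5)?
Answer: 1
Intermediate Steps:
q(c) = c + c²
W = ¼ (W = 5/((-5*(1 - 5))) = 5/((-5*(-4))) = 5/20 = 5*(1/20) = ¼ ≈ 0.25000)
W*(1 + ((-3 + 4*(-5)) + 8)/((0 + 2) - 7)) = (1 + ((-3 + 4*(-5)) + 8)/((0 + 2) - 7))/4 = (1 + ((-3 - 20) + 8)/(2 - 7))/4 = (1 + (-23 + 8)/(-5))/4 = (1 - 15*(-⅕))/4 = (1 + 3)/4 = (¼)*4 = 1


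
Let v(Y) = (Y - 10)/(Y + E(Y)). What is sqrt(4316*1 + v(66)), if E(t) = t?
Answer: sqrt(4700586)/33 ≈ 65.699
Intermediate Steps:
v(Y) = (-10 + Y)/(2*Y) (v(Y) = (Y - 10)/(Y + Y) = (-10 + Y)/((2*Y)) = (-10 + Y)*(1/(2*Y)) = (-10 + Y)/(2*Y))
sqrt(4316*1 + v(66)) = sqrt(4316*1 + (1/2)*(-10 + 66)/66) = sqrt(4316 + (1/2)*(1/66)*56) = sqrt(4316 + 14/33) = sqrt(142442/33) = sqrt(4700586)/33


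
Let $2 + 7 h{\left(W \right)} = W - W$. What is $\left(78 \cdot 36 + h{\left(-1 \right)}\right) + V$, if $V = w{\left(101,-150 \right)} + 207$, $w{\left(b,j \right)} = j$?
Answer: $\frac{20053}{7} \approx 2864.7$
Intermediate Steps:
$h{\left(W \right)} = - \frac{2}{7}$ ($h{\left(W \right)} = - \frac{2}{7} + \frac{W - W}{7} = - \frac{2}{7} + \frac{1}{7} \cdot 0 = - \frac{2}{7} + 0 = - \frac{2}{7}$)
$V = 57$ ($V = -150 + 207 = 57$)
$\left(78 \cdot 36 + h{\left(-1 \right)}\right) + V = \left(78 \cdot 36 - \frac{2}{7}\right) + 57 = \left(2808 - \frac{2}{7}\right) + 57 = \frac{19654}{7} + 57 = \frac{20053}{7}$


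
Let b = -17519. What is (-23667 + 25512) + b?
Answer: -15674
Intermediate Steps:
(-23667 + 25512) + b = (-23667 + 25512) - 17519 = 1845 - 17519 = -15674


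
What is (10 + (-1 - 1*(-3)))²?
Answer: 144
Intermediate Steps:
(10 + (-1 - 1*(-3)))² = (10 + (-1 + 3))² = (10 + 2)² = 12² = 144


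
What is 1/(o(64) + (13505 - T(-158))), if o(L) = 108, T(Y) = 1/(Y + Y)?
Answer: 316/4301709 ≈ 7.3459e-5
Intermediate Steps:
T(Y) = 1/(2*Y)
1/(o(64) + (13505 - T(-158))) = 1/(108 + (13505 - 1/(2*(-158)))) = 1/(108 + (13505 - (-1)/(2*158))) = 1/(108 + (13505 - 1*(-1/316))) = 1/(108 + (13505 + 1/316)) = 1/(108 + 4267581/316) = 1/(4301709/316) = 316/4301709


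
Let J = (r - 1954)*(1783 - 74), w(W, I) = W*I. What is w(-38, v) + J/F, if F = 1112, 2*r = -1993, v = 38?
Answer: -13296265/2224 ≈ -5978.5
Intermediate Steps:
r = -1993/2 (r = (½)*(-1993) = -1993/2 ≈ -996.50)
w(W, I) = I*W
J = -10084809/2 (J = (-1993/2 - 1954)*(1783 - 74) = -5901/2*1709 = -10084809/2 ≈ -5.0424e+6)
w(-38, v) + J/F = 38*(-38) - 10084809/2/1112 = -1444 - 10084809/2*1/1112 = -1444 - 10084809/2224 = -13296265/2224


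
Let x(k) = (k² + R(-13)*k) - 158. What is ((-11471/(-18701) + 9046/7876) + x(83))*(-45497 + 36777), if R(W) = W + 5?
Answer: -1948619898876120/36822269 ≈ -5.2920e+7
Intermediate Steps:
R(W) = 5 + W
x(k) = -158 + k² - 8*k (x(k) = (k² + (5 - 13)*k) - 158 = (k² - 8*k) - 158 = -158 + k² - 8*k)
((-11471/(-18701) + 9046/7876) + x(83))*(-45497 + 36777) = ((-11471/(-18701) + 9046/7876) + (-158 + 83² - 8*83))*(-45497 + 36777) = ((-11471*(-1/18701) + 9046*(1/7876)) + (-158 + 6889 - 664))*(-8720) = ((11471/18701 + 4523/3938) + 6067)*(-8720) = (129757421/73644538 + 6067)*(-8720) = (446931169467/73644538)*(-8720) = -1948619898876120/36822269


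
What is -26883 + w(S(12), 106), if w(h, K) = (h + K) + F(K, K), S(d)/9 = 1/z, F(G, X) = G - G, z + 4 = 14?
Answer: -267761/10 ≈ -26776.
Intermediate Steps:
z = 10 (z = -4 + 14 = 10)
F(G, X) = 0
S(d) = 9/10
w(h, K) = K + h (w(h, K) = (h + K) + 0 = (K + h) + 0 = K + h)
-26883 + w(S(12), 106) = -26883 + (106 + 9/10) = -26883 + 1069/10 = -267761/10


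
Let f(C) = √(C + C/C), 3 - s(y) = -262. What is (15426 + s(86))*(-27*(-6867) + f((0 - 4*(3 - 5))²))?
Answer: 2909252619 + 15691*√65 ≈ 2.9094e+9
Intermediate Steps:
s(y) = 265 (s(y) = 3 - 1*(-262) = 3 + 262 = 265)
f(C) = √(1 + C) (f(C) = √(C + 1) = √(1 + C))
(15426 + s(86))*(-27*(-6867) + f((0 - 4*(3 - 5))²)) = (15426 + 265)*(-27*(-6867) + √(1 + (0 - 4*(3 - 5))²)) = 15691*(185409 + √(1 + (0 - 4*(-2))²)) = 15691*(185409 + √(1 + (0 + 8)²)) = 15691*(185409 + √(1 + 8²)) = 15691*(185409 + √(1 + 64)) = 15691*(185409 + √65) = 2909252619 + 15691*√65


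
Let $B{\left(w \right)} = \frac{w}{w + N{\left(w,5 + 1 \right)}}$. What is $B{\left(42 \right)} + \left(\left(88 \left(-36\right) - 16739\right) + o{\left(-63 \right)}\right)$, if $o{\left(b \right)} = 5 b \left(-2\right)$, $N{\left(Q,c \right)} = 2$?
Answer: $- \frac{424073}{22} \approx -19276.0$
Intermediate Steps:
$o{\left(b \right)} = - 10 b$
$B{\left(w \right)} = \frac{w}{2 + w}$ ($B{\left(w \right)} = \frac{w}{w + 2} = \frac{w}{2 + w}$)
$B{\left(42 \right)} + \left(\left(88 \left(-36\right) - 16739\right) + o{\left(-63 \right)}\right) = \frac{42}{2 + 42} + \left(\left(88 \left(-36\right) - 16739\right) - -630\right) = \frac{42}{44} + \left(\left(-3168 - 16739\right) + 630\right) = 42 \cdot \frac{1}{44} + \left(-19907 + 630\right) = \frac{21}{22} - 19277 = - \frac{424073}{22}$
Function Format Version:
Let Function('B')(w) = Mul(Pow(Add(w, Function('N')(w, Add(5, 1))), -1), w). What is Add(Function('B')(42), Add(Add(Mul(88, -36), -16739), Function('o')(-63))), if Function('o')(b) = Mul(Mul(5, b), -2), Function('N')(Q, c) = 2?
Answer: Rational(-424073, 22) ≈ -19276.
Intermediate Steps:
Function('o')(b) = Mul(-10, b)
Function('B')(w) = Mul(w, Pow(Add(2, w), -1)) (Function('B')(w) = Mul(Pow(Add(w, 2), -1), w) = Mul(Pow(Add(2, w), -1), w) = Mul(w, Pow(Add(2, w), -1)))
Add(Function('B')(42), Add(Add(Mul(88, -36), -16739), Function('o')(-63))) = Add(Mul(42, Pow(Add(2, 42), -1)), Add(Add(Mul(88, -36), -16739), Mul(-10, -63))) = Add(Mul(42, Pow(44, -1)), Add(Add(-3168, -16739), 630)) = Add(Mul(42, Rational(1, 44)), Add(-19907, 630)) = Add(Rational(21, 22), -19277) = Rational(-424073, 22)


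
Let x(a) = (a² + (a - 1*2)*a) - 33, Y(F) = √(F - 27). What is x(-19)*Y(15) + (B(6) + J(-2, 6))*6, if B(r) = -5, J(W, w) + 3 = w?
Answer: -12 + 1454*I*√3 ≈ -12.0 + 2518.4*I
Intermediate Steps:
Y(F) = √(-27 + F)
J(W, w) = -3 + w
x(a) = -33 + a² + a*(-2 + a) (x(a) = (a² + (a - 2)*a) - 33 = (a² + (-2 + a)*a) - 33 = (a² + a*(-2 + a)) - 33 = -33 + a² + a*(-2 + a))
x(-19)*Y(15) + (B(6) + J(-2, 6))*6 = (-33 - 2*(-19) + 2*(-19)²)*√(-27 + 15) + (-5 + (-3 + 6))*6 = (-33 + 38 + 2*361)*√(-12) + (-5 + 3)*6 = (-33 + 38 + 722)*(2*I*√3) - 2*6 = 727*(2*I*√3) - 12 = 1454*I*√3 - 12 = -12 + 1454*I*√3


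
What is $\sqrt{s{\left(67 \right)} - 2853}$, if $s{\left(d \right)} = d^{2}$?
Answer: $2 \sqrt{409} \approx 40.448$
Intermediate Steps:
$\sqrt{s{\left(67 \right)} - 2853} = \sqrt{67^{2} - 2853} = \sqrt{4489 - 2853} = \sqrt{1636} = 2 \sqrt{409}$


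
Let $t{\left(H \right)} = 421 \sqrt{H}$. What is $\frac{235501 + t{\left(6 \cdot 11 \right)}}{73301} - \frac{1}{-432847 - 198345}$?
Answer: $\frac{148646420493}{46267004792} + \frac{421 \sqrt{66}}{73301} \approx 3.2595$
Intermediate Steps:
$\frac{235501 + t{\left(6 \cdot 11 \right)}}{73301} - \frac{1}{-432847 - 198345} = \frac{235501 + 421 \sqrt{6 \cdot 11}}{73301} - \frac{1}{-432847 - 198345} = \left(235501 + 421 \sqrt{66}\right) \frac{1}{73301} - \frac{1}{-631192} = \left(\frac{235501}{73301} + \frac{421 \sqrt{66}}{73301}\right) - - \frac{1}{631192} = \left(\frac{235501}{73301} + \frac{421 \sqrt{66}}{73301}\right) + \frac{1}{631192} = \frac{148646420493}{46267004792} + \frac{421 \sqrt{66}}{73301}$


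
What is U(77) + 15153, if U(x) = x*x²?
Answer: 471686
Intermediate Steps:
U(x) = x³
U(77) + 15153 = 77³ + 15153 = 456533 + 15153 = 471686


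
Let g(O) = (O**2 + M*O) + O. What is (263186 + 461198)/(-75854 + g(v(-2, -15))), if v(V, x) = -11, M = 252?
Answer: -181096/19629 ≈ -9.2259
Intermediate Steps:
g(O) = O**2 + 253*O (g(O) = (O**2 + 252*O) + O = O**2 + 253*O)
(263186 + 461198)/(-75854 + g(v(-2, -15))) = (263186 + 461198)/(-75854 - 11*(253 - 11)) = 724384/(-75854 - 11*242) = 724384/(-75854 - 2662) = 724384/(-78516) = 724384*(-1/78516) = -181096/19629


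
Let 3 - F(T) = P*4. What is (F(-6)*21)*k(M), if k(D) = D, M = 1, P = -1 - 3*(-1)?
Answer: -105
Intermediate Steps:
P = 2 (P = -1 + 3 = 2)
F(T) = -5 (F(T) = 3 - 2*4 = 3 - 1*8 = 3 - 8 = -5)
(F(-6)*21)*k(M) = -5*21*1 = -105*1 = -105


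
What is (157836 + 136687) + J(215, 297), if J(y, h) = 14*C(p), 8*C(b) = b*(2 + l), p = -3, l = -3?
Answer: 1178113/4 ≈ 2.9453e+5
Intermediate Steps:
C(b) = -b/8 (C(b) = (b*(2 - 3))/8 = (b*(-1))/8 = (-b)/8 = -b/8)
J(y, h) = 21/4 (J(y, h) = 14*(-1/8*(-3)) = 14*(3/8) = 21/4)
(157836 + 136687) + J(215, 297) = (157836 + 136687) + 21/4 = 294523 + 21/4 = 1178113/4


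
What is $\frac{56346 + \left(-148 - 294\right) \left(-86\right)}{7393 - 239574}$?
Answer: $- \frac{94358}{232181} \approx -0.4064$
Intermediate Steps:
$\frac{56346 + \left(-148 - 294\right) \left(-86\right)}{7393 - 239574} = \frac{56346 - -38012}{-232181} = \left(56346 + 38012\right) \left(- \frac{1}{232181}\right) = 94358 \left(- \frac{1}{232181}\right) = - \frac{94358}{232181}$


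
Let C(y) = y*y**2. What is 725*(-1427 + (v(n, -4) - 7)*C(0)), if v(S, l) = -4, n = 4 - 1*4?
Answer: -1034575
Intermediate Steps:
n = 0 (n = 4 - 4 = 0)
C(y) = y**3
725*(-1427 + (v(n, -4) - 7)*C(0)) = 725*(-1427 + (-4 - 7)*0**3) = 725*(-1427 - 11*0) = 725*(-1427 + 0) = 725*(-1427) = -1034575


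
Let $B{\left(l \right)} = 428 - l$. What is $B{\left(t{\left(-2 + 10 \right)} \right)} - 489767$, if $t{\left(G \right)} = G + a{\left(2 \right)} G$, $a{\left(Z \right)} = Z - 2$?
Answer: $-489347$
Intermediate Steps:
$a{\left(Z \right)} = -2 + Z$
$t{\left(G \right)} = G$ ($t{\left(G \right)} = G + \left(-2 + 2\right) G = G + 0 G = G + 0 = G$)
$B{\left(t{\left(-2 + 10 \right)} \right)} - 489767 = \left(428 - \left(-2 + 10\right)\right) - 489767 = \left(428 - 8\right) - 489767 = 420 - 489767 = -489347$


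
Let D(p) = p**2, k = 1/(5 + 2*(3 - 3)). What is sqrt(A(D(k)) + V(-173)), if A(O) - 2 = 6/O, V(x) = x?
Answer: I*sqrt(21) ≈ 4.5826*I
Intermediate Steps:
k = 1/5 (k = 1/(5 + 2*0) = 1/(5 + 0) = 1/5 ≈ 0.20000)
A(O) = 2 + 6/O
sqrt(A(D(k)) + V(-173)) = sqrt((2 + 6/((1/5)**2)) - 173) = sqrt((2 + 6/(1/25)) - 173) = sqrt((2 + 6*25) - 173) = sqrt((2 + 150) - 173) = sqrt(152 - 173) = sqrt(-21) = I*sqrt(21)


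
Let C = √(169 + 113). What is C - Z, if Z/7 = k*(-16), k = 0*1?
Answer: √282 ≈ 16.793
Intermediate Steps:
k = 0
Z = 0 (Z = 7*(0*(-16)) = 7*0 = 0)
C = √282 ≈ 16.793
C - Z = √282 - 1*0 = √282 + 0 = √282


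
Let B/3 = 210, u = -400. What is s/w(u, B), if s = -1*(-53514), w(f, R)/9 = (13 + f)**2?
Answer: 1982/49923 ≈ 0.039701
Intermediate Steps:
B = 630 (B = 3*210 = 630)
w(f, R) = 9*(13 + f)**2
s = 53514
s/w(u, B) = 53514/((9*(13 - 400)**2)) = 53514/((9*(-387)**2)) = 53514/((9*149769)) = 53514/1347921 = 53514*(1/1347921) = 1982/49923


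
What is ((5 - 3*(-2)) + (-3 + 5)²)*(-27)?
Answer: -405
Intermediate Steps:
((5 - 3*(-2)) + (-3 + 5)²)*(-27) = ((5 + 6) + 2²)*(-27) = (11 + 4)*(-27) = 15*(-27) = -405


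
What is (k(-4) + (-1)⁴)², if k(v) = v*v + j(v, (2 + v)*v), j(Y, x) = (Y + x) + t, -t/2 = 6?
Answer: 81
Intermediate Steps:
t = -12 (t = -2*6 = -12)
j(Y, x) = -12 + Y + x (j(Y, x) = (Y + x) - 12 = -12 + Y + x)
k(v) = -12 + v + v² + v*(2 + v) (k(v) = v*v + (-12 + v + (2 + v)*v) = v² + (-12 + v + v*(2 + v)) = -12 + v + v² + v*(2 + v))
(k(-4) + (-1)⁴)² = ((-12 + 2*(-4)² + 3*(-4)) + (-1)⁴)² = ((-12 + 2*16 - 12) + 1)² = ((-12 + 32 - 12) + 1)² = (8 + 1)² = 9² = 81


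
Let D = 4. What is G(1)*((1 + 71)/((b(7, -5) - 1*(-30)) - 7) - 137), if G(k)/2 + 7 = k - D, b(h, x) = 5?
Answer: 18820/7 ≈ 2688.6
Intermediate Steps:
G(k) = -22 + 2*k (G(k) = -14 + 2*(k - 1*4) = -14 + 2*(k - 4) = -14 + 2*(-4 + k) = -14 + (-8 + 2*k) = -22 + 2*k)
G(1)*((1 + 71)/((b(7, -5) - 1*(-30)) - 7) - 137) = (-22 + 2*1)*((1 + 71)/((5 - 1*(-30)) - 7) - 137) = (-22 + 2)*(72/((5 + 30) - 7) - 137) = -20*(72/(35 - 7) - 137) = -20*(72/28 - 137) = -20*(72*(1/28) - 137) = -20*(18/7 - 137) = -20*(-941/7) = 18820/7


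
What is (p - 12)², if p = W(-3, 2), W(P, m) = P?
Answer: 225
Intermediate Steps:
p = -3
(p - 12)² = (-3 - 12)² = (-15)² = 225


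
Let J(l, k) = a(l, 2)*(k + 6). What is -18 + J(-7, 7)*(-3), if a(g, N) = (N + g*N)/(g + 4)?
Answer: -174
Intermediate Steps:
a(g, N) = (N + N*g)/(4 + g)
J(l, k) = 2*(1 + l)*(6 + k)/(4 + l) (J(l, k) = (2*(1 + l)/(4 + l))*(k + 6) = (2*(1 + l)/(4 + l))*(6 + k) = 2*(1 + l)*(6 + k)/(4 + l))
-18 + J(-7, 7)*(-3) = -18 + (2*(1 - 7)*(6 + 7)/(4 - 7))*(-3) = -18 + (2*(-6)*13/(-3))*(-3) = -18 + (2*(-1/3)*(-6)*13)*(-3) = -18 + 52*(-3) = -18 - 156 = -174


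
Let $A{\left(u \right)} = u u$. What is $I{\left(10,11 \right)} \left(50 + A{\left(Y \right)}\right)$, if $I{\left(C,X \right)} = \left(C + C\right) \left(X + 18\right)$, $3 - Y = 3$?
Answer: $29000$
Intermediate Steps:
$Y = 0$ ($Y = 3 - 3 = 0$)
$I{\left(C,X \right)} = 2 C \left(18 + X\right)$
$A{\left(u \right)} = u^{2}$
$I{\left(10,11 \right)} \left(50 + A{\left(Y \right)}\right) = 2 \cdot 10 \left(18 + 11\right) \left(50 + 0^{2}\right) = 2 \cdot 10 \cdot 29 \left(50 + 0\right) = 580 \cdot 50 = 29000$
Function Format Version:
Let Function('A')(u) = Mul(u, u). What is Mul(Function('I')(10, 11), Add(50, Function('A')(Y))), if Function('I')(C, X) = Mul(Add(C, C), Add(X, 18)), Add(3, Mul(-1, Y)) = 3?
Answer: 29000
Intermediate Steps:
Y = 0 (Y = Add(3, Mul(-1, 3)) = Add(3, -3) = 0)
Function('I')(C, X) = Mul(2, C, Add(18, X)) (Function('I')(C, X) = Mul(Mul(2, C), Add(18, X)) = Mul(2, C, Add(18, X)))
Function('A')(u) = Pow(u, 2)
Mul(Function('I')(10, 11), Add(50, Function('A')(Y))) = Mul(Mul(2, 10, Add(18, 11)), Add(50, Pow(0, 2))) = Mul(Mul(2, 10, 29), Add(50, 0)) = Mul(580, 50) = 29000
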